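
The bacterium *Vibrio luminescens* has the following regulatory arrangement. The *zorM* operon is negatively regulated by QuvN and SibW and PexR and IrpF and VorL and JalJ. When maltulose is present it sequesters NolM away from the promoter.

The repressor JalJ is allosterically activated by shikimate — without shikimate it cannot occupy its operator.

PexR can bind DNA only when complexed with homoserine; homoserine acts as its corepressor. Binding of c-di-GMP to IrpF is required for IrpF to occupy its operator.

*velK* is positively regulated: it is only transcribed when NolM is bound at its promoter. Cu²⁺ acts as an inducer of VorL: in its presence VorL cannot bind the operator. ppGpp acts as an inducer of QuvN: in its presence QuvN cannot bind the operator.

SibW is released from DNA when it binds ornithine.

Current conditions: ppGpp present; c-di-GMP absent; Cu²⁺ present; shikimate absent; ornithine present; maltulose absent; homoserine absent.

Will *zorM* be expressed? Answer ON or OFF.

ON

ppGpp is present, so QuvN is inactive.
Ornithine is present, so SibW is inactive.
Homoserine is absent, so PexR is inactive.
c-di-GMP is absent, so IrpF is inactive.
Cu²⁺ is present, so VorL is inactive.
Shikimate is absent, so JalJ is inactive.
With no repressor bound, *zorM* is transcribed.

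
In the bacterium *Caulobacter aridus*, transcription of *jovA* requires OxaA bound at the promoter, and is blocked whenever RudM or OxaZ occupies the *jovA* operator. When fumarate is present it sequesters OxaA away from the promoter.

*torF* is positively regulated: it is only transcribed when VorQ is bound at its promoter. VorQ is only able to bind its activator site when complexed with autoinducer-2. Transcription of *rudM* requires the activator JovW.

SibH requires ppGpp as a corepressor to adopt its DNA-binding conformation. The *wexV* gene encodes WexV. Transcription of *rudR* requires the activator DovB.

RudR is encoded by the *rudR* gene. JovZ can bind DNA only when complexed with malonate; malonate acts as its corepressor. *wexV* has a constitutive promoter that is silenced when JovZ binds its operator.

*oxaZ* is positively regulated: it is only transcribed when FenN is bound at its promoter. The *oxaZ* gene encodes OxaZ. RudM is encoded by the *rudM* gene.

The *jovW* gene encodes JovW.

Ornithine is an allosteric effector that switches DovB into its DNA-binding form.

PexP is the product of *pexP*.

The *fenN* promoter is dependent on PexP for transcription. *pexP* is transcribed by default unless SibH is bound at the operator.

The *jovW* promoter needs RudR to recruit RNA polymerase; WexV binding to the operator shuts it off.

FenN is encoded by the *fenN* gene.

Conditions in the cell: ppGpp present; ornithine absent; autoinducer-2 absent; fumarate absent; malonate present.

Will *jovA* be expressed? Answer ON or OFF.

ON

Ornithine is absent, so DovB is inactive.
Required activator DovB is absent, so *rudR* is not transcribed.
So RudR is not produced.
Malonate is present, so JovZ is active.
With repressor JovZ bound, *wexV* is not transcribed.
So WexV is not produced.
Required activator RudR is absent, so *jovW* is not transcribed.
So JovW is not produced.
Required activator JovW is absent, so *rudM* is not transcribed.
So RudM is not produced.
ppGpp is present, so SibH is active.
With repressor SibH bound, *pexP* is not transcribed.
So PexP is not produced.
Required activator PexP is absent, so *fenN* is not transcribed.
So FenN is not produced.
Required activator FenN is absent, so *oxaZ* is not transcribed.
So OxaZ is not produced.
Fumarate is absent, so OxaA is active.
No repressor is bound and OxaA is active, so *jovA* is transcribed.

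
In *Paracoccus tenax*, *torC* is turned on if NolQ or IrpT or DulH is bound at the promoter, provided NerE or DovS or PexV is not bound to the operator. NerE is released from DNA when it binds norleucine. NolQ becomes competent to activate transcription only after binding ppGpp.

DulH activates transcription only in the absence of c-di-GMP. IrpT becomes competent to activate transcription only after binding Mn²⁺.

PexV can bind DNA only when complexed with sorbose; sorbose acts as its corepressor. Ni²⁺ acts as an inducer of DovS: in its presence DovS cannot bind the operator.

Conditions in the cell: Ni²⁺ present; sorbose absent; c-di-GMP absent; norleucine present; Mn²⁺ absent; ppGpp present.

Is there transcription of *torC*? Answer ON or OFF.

Norleucine is present, so NerE is inactive.
ppGpp is present, so NolQ is active.
Mn²⁺ is absent, so IrpT is inactive.
Ni²⁺ is present, so DovS is inactive.
Sorbose is absent, so PexV is inactive.
c-di-GMP is absent, so DulH is active.
Activator NolQ is present, so *torC* is transcribed.

ON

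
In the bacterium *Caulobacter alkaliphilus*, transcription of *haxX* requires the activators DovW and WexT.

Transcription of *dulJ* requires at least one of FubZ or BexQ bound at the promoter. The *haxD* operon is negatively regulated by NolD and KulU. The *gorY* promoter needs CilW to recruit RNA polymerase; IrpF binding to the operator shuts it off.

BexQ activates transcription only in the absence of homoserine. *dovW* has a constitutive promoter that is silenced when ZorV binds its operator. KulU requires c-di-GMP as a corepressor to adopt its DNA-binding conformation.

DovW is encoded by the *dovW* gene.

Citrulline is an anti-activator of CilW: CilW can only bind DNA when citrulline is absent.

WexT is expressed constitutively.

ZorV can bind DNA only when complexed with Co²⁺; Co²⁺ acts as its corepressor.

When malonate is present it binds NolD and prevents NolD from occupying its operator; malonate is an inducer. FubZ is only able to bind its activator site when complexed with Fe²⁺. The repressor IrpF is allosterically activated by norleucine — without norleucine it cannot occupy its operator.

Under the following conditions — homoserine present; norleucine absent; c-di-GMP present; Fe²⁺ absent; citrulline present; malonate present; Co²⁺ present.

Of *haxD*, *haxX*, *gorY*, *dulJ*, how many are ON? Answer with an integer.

Malonate is present, so NolD is inactive.
c-di-GMP is present, so KulU is active.
With repressor KulU bound, *haxD* is not transcribed.
→ *haxD* is OFF.
Co²⁺ is present, so ZorV is active.
With repressor ZorV bound, *dovW* is not transcribed.
So DovW is not produced.
WexT is produced constitutively and is active.
Required activator DovW is absent, so *haxX* is not transcribed.
→ *haxX* is OFF.
Norleucine is absent, so IrpF is inactive.
Citrulline is present, so CilW is inactive.
Required activator CilW is absent, so *gorY* is not transcribed.
→ *gorY* is OFF.
Fe²⁺ is absent, so FubZ is inactive.
Homoserine is present, so BexQ is inactive.
No activator is available at the *dulJ* promoter, so *dulJ* is not transcribed.
→ *dulJ* is OFF.
0 of the 4 genes are transcribed.

0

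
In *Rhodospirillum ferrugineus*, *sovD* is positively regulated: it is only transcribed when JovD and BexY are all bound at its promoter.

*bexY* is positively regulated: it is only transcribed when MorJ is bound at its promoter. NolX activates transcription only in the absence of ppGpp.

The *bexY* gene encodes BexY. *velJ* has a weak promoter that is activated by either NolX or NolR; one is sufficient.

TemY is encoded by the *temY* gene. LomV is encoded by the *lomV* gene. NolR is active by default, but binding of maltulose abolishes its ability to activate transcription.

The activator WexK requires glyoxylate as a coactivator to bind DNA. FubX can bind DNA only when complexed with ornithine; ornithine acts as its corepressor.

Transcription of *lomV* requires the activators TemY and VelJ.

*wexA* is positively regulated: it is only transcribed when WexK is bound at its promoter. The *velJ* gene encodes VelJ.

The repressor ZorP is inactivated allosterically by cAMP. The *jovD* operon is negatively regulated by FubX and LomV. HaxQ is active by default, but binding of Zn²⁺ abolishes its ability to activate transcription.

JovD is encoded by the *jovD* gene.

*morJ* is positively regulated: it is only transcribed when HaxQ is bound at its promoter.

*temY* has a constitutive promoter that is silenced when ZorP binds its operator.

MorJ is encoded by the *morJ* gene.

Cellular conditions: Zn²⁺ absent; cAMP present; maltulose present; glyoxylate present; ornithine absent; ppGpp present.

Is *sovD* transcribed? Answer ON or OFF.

ON

Ornithine is absent, so FubX is inactive.
cAMP is present, so ZorP is inactive.
With no repressor bound, *temY* is transcribed.
So TemY is produced and active.
ppGpp is present, so NolX is inactive.
Maltulose is present, so NolR is inactive.
No activator is available at the *velJ* promoter, so *velJ* is not transcribed.
So VelJ is not produced.
Required activator VelJ is absent, so *lomV* is not transcribed.
So LomV is not produced.
With no repressor bound, *jovD* is transcribed.
So JovD is produced and active.
Zn²⁺ is absent, so HaxQ is active.
No repressor is bound and HaxQ is active, so *morJ* is transcribed.
So MorJ is produced and active.
No repressor is bound and MorJ is active, so *bexY* is transcribed.
So BexY is produced and active.
No repressor is bound and JovD and BexY are active, so *sovD* is transcribed.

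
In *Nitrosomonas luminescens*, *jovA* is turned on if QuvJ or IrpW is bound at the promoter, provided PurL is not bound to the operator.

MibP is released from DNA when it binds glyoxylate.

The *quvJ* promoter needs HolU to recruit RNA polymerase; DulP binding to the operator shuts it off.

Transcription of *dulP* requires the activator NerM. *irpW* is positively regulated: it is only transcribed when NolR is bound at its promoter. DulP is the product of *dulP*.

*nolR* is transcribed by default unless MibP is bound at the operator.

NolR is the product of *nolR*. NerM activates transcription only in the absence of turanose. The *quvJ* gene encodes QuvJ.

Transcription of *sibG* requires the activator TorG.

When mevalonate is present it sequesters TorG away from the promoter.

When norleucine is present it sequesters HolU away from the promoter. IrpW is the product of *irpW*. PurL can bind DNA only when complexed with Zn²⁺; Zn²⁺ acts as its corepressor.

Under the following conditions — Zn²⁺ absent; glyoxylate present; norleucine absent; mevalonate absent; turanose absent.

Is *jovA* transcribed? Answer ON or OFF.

Turanose is absent, so NerM is active.
No repressor is bound and NerM is active, so *dulP* is transcribed.
So DulP is produced and active.
Norleucine is absent, so HolU is active.
With repressor DulP bound, *quvJ* is not transcribed.
So QuvJ is not produced.
Glyoxylate is present, so MibP is inactive.
With no repressor bound, *nolR* is transcribed.
So NolR is produced and active.
No repressor is bound and NolR is active, so *irpW* is transcribed.
So IrpW is produced and active.
Zn²⁺ is absent, so PurL is inactive.
Activator IrpW is present, so *jovA* is transcribed.

ON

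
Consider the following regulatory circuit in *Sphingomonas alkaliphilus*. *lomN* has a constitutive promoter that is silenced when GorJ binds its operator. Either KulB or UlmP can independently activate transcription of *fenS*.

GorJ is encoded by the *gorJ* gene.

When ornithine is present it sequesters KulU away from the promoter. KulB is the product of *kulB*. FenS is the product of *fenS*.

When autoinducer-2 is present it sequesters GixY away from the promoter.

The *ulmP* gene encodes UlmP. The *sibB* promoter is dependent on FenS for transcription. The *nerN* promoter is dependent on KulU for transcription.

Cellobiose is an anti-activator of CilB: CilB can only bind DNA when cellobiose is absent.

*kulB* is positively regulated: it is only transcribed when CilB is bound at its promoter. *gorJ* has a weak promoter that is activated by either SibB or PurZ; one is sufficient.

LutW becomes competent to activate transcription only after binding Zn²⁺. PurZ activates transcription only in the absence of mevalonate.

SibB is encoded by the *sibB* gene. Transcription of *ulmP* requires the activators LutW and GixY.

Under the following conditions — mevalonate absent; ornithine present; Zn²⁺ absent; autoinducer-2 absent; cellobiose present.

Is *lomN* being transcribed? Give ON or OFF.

OFF

Cellobiose is present, so CilB is inactive.
Required activator CilB is absent, so *kulB* is not transcribed.
So KulB is not produced.
Zn²⁺ is absent, so LutW is inactive.
Autoinducer-2 is absent, so GixY is active.
Required activator LutW is absent, so *ulmP* is not transcribed.
So UlmP is not produced.
No activator is available at the *fenS* promoter, so *fenS* is not transcribed.
So FenS is not produced.
Required activator FenS is absent, so *sibB* is not transcribed.
So SibB is not produced.
Mevalonate is absent, so PurZ is active.
Activator PurZ is present, so *gorJ* is transcribed.
So GorJ is produced and active.
With repressor GorJ bound, *lomN* is not transcribed.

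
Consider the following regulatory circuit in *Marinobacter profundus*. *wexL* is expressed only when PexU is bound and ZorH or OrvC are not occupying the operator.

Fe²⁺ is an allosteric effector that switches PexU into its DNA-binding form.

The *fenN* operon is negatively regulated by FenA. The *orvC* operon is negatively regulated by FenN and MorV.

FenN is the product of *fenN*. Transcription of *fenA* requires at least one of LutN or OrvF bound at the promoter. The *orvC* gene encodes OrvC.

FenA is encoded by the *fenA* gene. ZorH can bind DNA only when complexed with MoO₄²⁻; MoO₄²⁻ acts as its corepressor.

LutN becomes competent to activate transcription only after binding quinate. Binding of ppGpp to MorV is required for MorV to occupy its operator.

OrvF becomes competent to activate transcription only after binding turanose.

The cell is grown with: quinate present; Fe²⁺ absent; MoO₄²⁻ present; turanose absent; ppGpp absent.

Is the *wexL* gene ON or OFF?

MoO₄²⁻ is present, so ZorH is active.
Quinate is present, so LutN is active.
Turanose is absent, so OrvF is inactive.
Activator LutN is present, so *fenA* is transcribed.
So FenA is produced and active.
With repressor FenA bound, *fenN* is not transcribed.
So FenN is not produced.
ppGpp is absent, so MorV is inactive.
With no repressor bound, *orvC* is transcribed.
So OrvC is produced and active.
Fe²⁺ is absent, so PexU is inactive.
With repressor ZorH bound, *wexL* is not transcribed.

OFF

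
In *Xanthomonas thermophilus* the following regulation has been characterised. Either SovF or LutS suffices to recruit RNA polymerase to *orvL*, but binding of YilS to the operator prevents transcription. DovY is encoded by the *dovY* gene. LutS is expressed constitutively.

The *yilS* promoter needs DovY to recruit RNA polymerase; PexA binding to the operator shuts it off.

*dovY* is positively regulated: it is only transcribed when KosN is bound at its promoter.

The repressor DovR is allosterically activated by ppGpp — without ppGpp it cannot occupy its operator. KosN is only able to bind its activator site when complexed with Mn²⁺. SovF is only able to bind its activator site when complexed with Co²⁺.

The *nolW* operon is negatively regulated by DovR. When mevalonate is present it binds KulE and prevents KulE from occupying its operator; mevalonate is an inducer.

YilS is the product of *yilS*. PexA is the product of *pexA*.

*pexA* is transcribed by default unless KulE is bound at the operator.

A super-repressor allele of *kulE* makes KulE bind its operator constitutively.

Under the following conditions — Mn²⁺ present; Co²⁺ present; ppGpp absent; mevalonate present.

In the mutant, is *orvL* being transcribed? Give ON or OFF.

OFF

Co²⁺ is present, so SovF is active.
LutS is produced constitutively and is active.
Mn²⁺ is present, so KosN is active.
No repressor is bound and KosN is active, so *dovY* is transcribed.
So DovY is produced and active.
KulE is constitutively active in this strain.
With repressor KulE bound, *pexA* is not transcribed.
So PexA is not produced.
No repressor is bound and DovY is active, so *yilS* is transcribed.
So YilS is produced and active.
With repressor YilS bound, *orvL* is not transcribed.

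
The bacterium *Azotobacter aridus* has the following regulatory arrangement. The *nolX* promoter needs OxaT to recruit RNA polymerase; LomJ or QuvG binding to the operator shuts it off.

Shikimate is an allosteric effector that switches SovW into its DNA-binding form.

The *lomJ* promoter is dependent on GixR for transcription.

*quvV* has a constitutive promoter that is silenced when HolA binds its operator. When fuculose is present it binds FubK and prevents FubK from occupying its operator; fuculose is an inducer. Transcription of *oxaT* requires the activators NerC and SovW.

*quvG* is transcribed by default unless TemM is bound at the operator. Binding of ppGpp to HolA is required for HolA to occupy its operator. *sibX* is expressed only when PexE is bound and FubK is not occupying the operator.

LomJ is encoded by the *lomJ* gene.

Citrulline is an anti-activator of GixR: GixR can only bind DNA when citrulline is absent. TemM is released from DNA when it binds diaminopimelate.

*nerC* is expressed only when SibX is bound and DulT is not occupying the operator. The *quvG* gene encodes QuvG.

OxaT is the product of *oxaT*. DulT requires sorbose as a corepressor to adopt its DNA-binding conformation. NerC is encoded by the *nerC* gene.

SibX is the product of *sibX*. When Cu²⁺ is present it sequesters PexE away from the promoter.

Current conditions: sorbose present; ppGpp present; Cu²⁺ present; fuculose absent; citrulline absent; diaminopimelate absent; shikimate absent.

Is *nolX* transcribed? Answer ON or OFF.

Citrulline is absent, so GixR is active.
No repressor is bound and GixR is active, so *lomJ* is transcribed.
So LomJ is produced and active.
Cu²⁺ is present, so PexE is inactive.
Fuculose is absent, so FubK is active.
With repressor FubK bound, *sibX* is not transcribed.
So SibX is not produced.
Sorbose is present, so DulT is active.
With repressor DulT bound, *nerC* is not transcribed.
So NerC is not produced.
Shikimate is absent, so SovW is inactive.
Required activator NerC is absent, so *oxaT* is not transcribed.
So OxaT is not produced.
Diaminopimelate is absent, so TemM is active.
With repressor TemM bound, *quvG* is not transcribed.
So QuvG is not produced.
With repressor LomJ bound, *nolX* is not transcribed.

OFF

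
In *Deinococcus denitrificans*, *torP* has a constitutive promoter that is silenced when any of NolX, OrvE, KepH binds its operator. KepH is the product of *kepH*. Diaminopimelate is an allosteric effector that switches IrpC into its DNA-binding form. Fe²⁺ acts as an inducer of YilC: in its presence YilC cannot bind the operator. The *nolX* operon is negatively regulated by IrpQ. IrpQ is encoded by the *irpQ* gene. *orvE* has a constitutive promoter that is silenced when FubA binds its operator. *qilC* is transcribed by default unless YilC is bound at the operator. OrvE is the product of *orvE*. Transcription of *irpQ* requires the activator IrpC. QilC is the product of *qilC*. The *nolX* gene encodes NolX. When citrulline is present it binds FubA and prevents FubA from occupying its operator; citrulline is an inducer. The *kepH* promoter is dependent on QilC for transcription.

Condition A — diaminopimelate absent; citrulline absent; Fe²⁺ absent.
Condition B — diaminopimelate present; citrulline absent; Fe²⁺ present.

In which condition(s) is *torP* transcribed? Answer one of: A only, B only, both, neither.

neither

Condition A:
Diaminopimelate is absent, so IrpC is inactive.
Required activator IrpC is absent, so *irpQ* is not transcribed.
So IrpQ is not produced.
With no repressor bound, *nolX* is transcribed.
So NolX is produced and active.
Citrulline is absent, so FubA is active.
With repressor FubA bound, *orvE* is not transcribed.
So OrvE is not produced.
Fe²⁺ is absent, so YilC is active.
With repressor YilC bound, *qilC* is not transcribed.
So QilC is not produced.
Required activator QilC is absent, so *kepH* is not transcribed.
So KepH is not produced.
With repressor NolX bound, *torP* is not transcribed.
→ *torP* is OFF in A.
Condition B:
Diaminopimelate is present, so IrpC is active.
No repressor is bound and IrpC is active, so *irpQ* is transcribed.
So IrpQ is produced and active.
With repressor IrpQ bound, *nolX* is not transcribed.
So NolX is not produced.
Citrulline is absent, so FubA is active.
With repressor FubA bound, *orvE* is not transcribed.
So OrvE is not produced.
Fe²⁺ is present, so YilC is inactive.
With no repressor bound, *qilC* is transcribed.
So QilC is produced and active.
No repressor is bound and QilC is active, so *kepH* is transcribed.
So KepH is produced and active.
With repressor KepH bound, *torP* is not transcribed.
→ *torP* is OFF in B.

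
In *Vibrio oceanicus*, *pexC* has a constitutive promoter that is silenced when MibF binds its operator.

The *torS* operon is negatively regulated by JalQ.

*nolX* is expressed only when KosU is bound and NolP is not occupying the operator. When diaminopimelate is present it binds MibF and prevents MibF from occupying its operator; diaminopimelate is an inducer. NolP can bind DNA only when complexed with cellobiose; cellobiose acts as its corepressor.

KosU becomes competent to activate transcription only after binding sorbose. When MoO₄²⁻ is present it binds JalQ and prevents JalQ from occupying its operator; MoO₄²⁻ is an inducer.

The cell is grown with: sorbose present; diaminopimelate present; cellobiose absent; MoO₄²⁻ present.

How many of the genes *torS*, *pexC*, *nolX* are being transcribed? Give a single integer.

MoO₄²⁻ is present, so JalQ is inactive.
With no repressor bound, *torS* is transcribed.
→ *torS* is ON.
Diaminopimelate is present, so MibF is inactive.
With no repressor bound, *pexC* is transcribed.
→ *pexC* is ON.
Sorbose is present, so KosU is active.
Cellobiose is absent, so NolP is inactive.
No repressor is bound and KosU is active, so *nolX* is transcribed.
→ *nolX* is ON.
3 of the 3 genes are transcribed.

3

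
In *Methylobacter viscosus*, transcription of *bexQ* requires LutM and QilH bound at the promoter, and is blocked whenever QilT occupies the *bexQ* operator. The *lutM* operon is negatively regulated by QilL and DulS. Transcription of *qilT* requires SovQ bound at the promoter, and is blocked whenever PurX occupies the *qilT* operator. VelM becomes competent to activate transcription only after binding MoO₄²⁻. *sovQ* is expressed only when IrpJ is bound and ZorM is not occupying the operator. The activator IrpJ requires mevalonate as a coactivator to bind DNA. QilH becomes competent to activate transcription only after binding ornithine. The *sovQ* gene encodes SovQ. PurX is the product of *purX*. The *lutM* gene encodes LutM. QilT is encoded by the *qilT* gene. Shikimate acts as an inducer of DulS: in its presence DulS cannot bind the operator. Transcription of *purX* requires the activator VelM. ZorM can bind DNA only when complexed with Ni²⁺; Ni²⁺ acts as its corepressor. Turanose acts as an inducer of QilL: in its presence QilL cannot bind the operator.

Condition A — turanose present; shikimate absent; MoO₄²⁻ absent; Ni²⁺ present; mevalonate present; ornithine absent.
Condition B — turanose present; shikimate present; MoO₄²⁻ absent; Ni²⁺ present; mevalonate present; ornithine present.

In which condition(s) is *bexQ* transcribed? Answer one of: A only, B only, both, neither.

Condition A:
Turanose is present, so QilL is inactive.
Shikimate is absent, so DulS is active.
With repressor DulS bound, *lutM* is not transcribed.
So LutM is not produced.
MoO₄²⁻ is absent, so VelM is inactive.
Required activator VelM is absent, so *purX* is not transcribed.
So PurX is not produced.
Ni²⁺ is present, so ZorM is active.
Mevalonate is present, so IrpJ is active.
With repressor ZorM bound, *sovQ* is not transcribed.
So SovQ is not produced.
Required activator SovQ is absent, so *qilT* is not transcribed.
So QilT is not produced.
Ornithine is absent, so QilH is inactive.
Required activator LutM is absent, so *bexQ* is not transcribed.
→ *bexQ* is OFF in A.
Condition B:
Turanose is present, so QilL is inactive.
Shikimate is present, so DulS is inactive.
With no repressor bound, *lutM* is transcribed.
So LutM is produced and active.
MoO₄²⁻ is absent, so VelM is inactive.
Required activator VelM is absent, so *purX* is not transcribed.
So PurX is not produced.
Ni²⁺ is present, so ZorM is active.
Mevalonate is present, so IrpJ is active.
With repressor ZorM bound, *sovQ* is not transcribed.
So SovQ is not produced.
Required activator SovQ is absent, so *qilT* is not transcribed.
So QilT is not produced.
Ornithine is present, so QilH is active.
No repressor is bound and LutM and QilH are active, so *bexQ* is transcribed.
→ *bexQ* is ON in B.

B only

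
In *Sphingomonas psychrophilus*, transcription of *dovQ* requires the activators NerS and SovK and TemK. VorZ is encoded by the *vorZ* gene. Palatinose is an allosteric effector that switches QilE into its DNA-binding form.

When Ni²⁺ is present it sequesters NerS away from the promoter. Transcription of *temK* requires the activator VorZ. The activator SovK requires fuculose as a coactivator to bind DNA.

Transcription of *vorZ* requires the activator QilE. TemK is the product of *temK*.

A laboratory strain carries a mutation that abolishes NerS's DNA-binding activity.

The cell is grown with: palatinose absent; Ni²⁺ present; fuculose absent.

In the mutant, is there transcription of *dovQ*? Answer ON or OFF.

NerS is non-functional in this strain, so it has no effect.
Fuculose is absent, so SovK is inactive.
Palatinose is absent, so QilE is inactive.
Required activator QilE is absent, so *vorZ* is not transcribed.
So VorZ is not produced.
Required activator VorZ is absent, so *temK* is not transcribed.
So TemK is not produced.
Required activator NerS is absent, so *dovQ* is not transcribed.

OFF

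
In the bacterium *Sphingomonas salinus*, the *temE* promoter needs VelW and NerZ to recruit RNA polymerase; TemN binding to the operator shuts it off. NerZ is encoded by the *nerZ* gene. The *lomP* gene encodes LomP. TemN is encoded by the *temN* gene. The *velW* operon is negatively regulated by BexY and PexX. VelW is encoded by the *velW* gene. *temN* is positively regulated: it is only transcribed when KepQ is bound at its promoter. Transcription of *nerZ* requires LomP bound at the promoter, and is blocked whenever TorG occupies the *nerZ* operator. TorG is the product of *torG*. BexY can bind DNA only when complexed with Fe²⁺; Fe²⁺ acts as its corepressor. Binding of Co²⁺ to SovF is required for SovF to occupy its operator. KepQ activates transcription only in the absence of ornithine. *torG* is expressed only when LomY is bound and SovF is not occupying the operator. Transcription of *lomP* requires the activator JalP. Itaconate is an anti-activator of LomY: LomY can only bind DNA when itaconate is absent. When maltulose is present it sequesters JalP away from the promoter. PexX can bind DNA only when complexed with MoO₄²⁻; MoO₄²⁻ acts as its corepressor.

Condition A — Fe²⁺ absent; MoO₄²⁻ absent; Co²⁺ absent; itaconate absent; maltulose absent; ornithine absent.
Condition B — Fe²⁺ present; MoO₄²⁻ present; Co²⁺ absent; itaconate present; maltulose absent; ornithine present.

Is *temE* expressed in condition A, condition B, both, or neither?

neither

Condition A:
Fe²⁺ is absent, so BexY is inactive.
MoO₄²⁻ is absent, so PexX is inactive.
With no repressor bound, *velW* is transcribed.
So VelW is produced and active.
Co²⁺ is absent, so SovF is inactive.
Itaconate is absent, so LomY is active.
No repressor is bound and LomY is active, so *torG* is transcribed.
So TorG is produced and active.
Maltulose is absent, so JalP is active.
No repressor is bound and JalP is active, so *lomP* is transcribed.
So LomP is produced and active.
With repressor TorG bound, *nerZ* is not transcribed.
So NerZ is not produced.
Ornithine is absent, so KepQ is active.
No repressor is bound and KepQ is active, so *temN* is transcribed.
So TemN is produced and active.
With repressor TemN bound, *temE* is not transcribed.
→ *temE* is OFF in A.
Condition B:
Fe²⁺ is present, so BexY is active.
MoO₄²⁻ is present, so PexX is active.
With repressor BexY bound, *velW* is not transcribed.
So VelW is not produced.
Co²⁺ is absent, so SovF is inactive.
Itaconate is present, so LomY is inactive.
Required activator LomY is absent, so *torG* is not transcribed.
So TorG is not produced.
Maltulose is absent, so JalP is active.
No repressor is bound and JalP is active, so *lomP* is transcribed.
So LomP is produced and active.
No repressor is bound and LomP is active, so *nerZ* is transcribed.
So NerZ is produced and active.
Ornithine is present, so KepQ is inactive.
Required activator KepQ is absent, so *temN* is not transcribed.
So TemN is not produced.
Required activator VelW is absent, so *temE* is not transcribed.
→ *temE* is OFF in B.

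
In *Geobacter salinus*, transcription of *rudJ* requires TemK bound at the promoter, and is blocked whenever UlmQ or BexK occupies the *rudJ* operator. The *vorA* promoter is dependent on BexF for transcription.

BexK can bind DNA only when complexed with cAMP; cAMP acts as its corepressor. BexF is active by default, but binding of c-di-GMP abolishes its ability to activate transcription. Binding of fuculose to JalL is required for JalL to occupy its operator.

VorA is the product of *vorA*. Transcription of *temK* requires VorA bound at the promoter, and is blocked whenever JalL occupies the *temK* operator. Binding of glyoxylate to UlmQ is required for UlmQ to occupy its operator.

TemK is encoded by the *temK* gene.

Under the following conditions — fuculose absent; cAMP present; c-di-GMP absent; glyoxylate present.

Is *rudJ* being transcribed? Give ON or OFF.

OFF

c-di-GMP is absent, so BexF is active.
No repressor is bound and BexF is active, so *vorA* is transcribed.
So VorA is produced and active.
Fuculose is absent, so JalL is inactive.
No repressor is bound and VorA is active, so *temK* is transcribed.
So TemK is produced and active.
Glyoxylate is present, so UlmQ is active.
cAMP is present, so BexK is active.
With repressor UlmQ bound, *rudJ* is not transcribed.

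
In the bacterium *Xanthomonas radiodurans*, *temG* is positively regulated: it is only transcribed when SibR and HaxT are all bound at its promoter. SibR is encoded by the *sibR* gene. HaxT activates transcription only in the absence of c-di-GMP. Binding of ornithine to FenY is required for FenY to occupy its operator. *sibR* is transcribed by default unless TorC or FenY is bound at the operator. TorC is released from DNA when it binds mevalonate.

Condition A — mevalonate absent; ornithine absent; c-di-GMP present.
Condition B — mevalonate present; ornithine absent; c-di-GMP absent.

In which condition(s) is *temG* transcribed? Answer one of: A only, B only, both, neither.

B only

Condition A:
Mevalonate is absent, so TorC is active.
Ornithine is absent, so FenY is inactive.
With repressor TorC bound, *sibR* is not transcribed.
So SibR is not produced.
c-di-GMP is present, so HaxT is inactive.
Required activator SibR is absent, so *temG* is not transcribed.
→ *temG* is OFF in A.
Condition B:
Mevalonate is present, so TorC is inactive.
Ornithine is absent, so FenY is inactive.
With no repressor bound, *sibR* is transcribed.
So SibR is produced and active.
c-di-GMP is absent, so HaxT is active.
No repressor is bound and SibR and HaxT are active, so *temG* is transcribed.
→ *temG* is ON in B.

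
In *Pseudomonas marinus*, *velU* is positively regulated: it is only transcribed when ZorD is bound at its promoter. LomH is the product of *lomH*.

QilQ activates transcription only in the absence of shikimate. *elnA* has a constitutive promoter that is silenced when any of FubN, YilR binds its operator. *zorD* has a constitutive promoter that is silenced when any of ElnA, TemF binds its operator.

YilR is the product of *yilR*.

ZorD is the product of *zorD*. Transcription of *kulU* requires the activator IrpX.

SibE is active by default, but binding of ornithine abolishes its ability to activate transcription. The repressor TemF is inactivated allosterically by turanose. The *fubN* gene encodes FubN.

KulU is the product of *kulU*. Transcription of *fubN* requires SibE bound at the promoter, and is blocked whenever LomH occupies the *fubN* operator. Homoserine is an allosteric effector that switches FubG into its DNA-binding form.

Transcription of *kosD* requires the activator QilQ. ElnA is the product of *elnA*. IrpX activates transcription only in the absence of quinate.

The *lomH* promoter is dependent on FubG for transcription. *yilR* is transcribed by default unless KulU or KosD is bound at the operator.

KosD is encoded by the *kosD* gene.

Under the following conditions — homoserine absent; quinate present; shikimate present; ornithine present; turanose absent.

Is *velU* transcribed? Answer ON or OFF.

Homoserine is absent, so FubG is inactive.
Required activator FubG is absent, so *lomH* is not transcribed.
So LomH is not produced.
Ornithine is present, so SibE is inactive.
Required activator SibE is absent, so *fubN* is not transcribed.
So FubN is not produced.
Quinate is present, so IrpX is inactive.
Required activator IrpX is absent, so *kulU* is not transcribed.
So KulU is not produced.
Shikimate is present, so QilQ is inactive.
Required activator QilQ is absent, so *kosD* is not transcribed.
So KosD is not produced.
With no repressor bound, *yilR* is transcribed.
So YilR is produced and active.
With repressor YilR bound, *elnA* is not transcribed.
So ElnA is not produced.
Turanose is absent, so TemF is active.
With repressor TemF bound, *zorD* is not transcribed.
So ZorD is not produced.
Required activator ZorD is absent, so *velU* is not transcribed.

OFF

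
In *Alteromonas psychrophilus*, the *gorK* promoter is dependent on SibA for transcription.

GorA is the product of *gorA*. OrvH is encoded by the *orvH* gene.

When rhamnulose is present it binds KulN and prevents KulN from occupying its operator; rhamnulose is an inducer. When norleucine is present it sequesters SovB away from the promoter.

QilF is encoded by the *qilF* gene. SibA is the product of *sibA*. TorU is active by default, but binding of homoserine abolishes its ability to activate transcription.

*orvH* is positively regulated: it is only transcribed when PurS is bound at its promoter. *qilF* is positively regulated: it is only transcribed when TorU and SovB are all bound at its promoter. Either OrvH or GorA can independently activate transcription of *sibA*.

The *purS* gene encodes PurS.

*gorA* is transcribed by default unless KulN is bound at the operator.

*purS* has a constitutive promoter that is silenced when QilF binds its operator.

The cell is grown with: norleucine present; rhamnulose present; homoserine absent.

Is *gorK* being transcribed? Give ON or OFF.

ON

Homoserine is absent, so TorU is active.
Norleucine is present, so SovB is inactive.
Required activator SovB is absent, so *qilF* is not transcribed.
So QilF is not produced.
With no repressor bound, *purS* is transcribed.
So PurS is produced and active.
No repressor is bound and PurS is active, so *orvH* is transcribed.
So OrvH is produced and active.
Rhamnulose is present, so KulN is inactive.
With no repressor bound, *gorA* is transcribed.
So GorA is produced and active.
Activator OrvH is present, so *sibA* is transcribed.
So SibA is produced and active.
No repressor is bound and SibA is active, so *gorK* is transcribed.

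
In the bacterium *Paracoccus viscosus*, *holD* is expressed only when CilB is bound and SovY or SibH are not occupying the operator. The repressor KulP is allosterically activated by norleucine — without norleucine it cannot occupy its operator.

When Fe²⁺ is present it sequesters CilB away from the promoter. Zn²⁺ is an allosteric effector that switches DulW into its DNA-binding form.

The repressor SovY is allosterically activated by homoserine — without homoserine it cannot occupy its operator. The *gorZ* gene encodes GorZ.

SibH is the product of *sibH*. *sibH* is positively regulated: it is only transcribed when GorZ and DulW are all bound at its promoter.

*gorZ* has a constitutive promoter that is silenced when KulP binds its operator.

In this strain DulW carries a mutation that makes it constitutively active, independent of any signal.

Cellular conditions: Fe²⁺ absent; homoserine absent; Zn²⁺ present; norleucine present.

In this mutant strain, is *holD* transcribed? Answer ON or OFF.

Homoserine is absent, so SovY is inactive.
Norleucine is present, so KulP is active.
With repressor KulP bound, *gorZ* is not transcribed.
So GorZ is not produced.
DulW is constitutively active in this strain.
Required activator GorZ is absent, so *sibH* is not transcribed.
So SibH is not produced.
Fe²⁺ is absent, so CilB is active.
No repressor is bound and CilB is active, so *holD* is transcribed.

ON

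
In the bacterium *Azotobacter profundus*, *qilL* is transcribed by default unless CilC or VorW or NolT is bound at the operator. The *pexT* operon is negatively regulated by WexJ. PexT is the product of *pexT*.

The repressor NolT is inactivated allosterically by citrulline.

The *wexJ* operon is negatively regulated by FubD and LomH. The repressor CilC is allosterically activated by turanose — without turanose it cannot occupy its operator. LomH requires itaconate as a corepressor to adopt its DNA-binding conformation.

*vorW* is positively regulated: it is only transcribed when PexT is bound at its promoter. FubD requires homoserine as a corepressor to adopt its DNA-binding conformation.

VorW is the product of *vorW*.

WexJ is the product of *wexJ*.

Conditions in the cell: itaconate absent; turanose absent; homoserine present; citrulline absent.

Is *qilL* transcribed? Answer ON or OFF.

OFF

Turanose is absent, so CilC is inactive.
Homoserine is present, so FubD is active.
Itaconate is absent, so LomH is inactive.
With repressor FubD bound, *wexJ* is not transcribed.
So WexJ is not produced.
With no repressor bound, *pexT* is transcribed.
So PexT is produced and active.
No repressor is bound and PexT is active, so *vorW* is transcribed.
So VorW is produced and active.
Citrulline is absent, so NolT is active.
With repressor VorW bound, *qilL* is not transcribed.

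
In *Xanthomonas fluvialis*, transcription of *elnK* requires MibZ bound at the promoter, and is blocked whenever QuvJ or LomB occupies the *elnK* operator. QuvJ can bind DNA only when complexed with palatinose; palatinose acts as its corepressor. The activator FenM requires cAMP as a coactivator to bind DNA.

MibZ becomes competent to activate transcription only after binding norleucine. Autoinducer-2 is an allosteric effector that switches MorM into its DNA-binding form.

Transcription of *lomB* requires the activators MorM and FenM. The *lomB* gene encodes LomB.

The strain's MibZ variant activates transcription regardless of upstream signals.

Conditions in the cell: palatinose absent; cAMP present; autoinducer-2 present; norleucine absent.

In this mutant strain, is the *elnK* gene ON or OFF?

Palatinose is absent, so QuvJ is inactive.
MibZ is constitutively active in this strain.
Autoinducer-2 is present, so MorM is active.
cAMP is present, so FenM is active.
No repressor is bound and MorM and FenM are active, so *lomB* is transcribed.
So LomB is produced and active.
With repressor LomB bound, *elnK* is not transcribed.

OFF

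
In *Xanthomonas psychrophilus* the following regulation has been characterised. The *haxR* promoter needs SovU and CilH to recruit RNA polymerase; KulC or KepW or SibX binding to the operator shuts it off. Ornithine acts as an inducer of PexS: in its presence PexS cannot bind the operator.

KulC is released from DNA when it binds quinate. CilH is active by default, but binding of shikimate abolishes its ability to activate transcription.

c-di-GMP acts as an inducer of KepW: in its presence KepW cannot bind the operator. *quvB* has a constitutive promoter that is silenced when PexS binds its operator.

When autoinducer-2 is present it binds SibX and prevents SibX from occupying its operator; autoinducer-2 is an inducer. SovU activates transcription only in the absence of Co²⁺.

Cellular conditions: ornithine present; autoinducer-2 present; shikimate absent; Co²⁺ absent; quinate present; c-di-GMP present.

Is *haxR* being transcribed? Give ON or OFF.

Quinate is present, so KulC is inactive.
Co²⁺ is absent, so SovU is active.
c-di-GMP is present, so KepW is inactive.
Shikimate is absent, so CilH is active.
Autoinducer-2 is present, so SibX is inactive.
No repressor is bound and SovU and CilH are active, so *haxR* is transcribed.

ON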